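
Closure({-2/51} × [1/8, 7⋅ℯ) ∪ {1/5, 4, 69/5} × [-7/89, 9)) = ({-2/51} × [1/8, 7⋅ℯ]) ∪ ({1/5, 4, 69/5} × [-7/89, 9])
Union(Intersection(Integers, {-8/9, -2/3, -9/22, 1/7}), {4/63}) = {4/63}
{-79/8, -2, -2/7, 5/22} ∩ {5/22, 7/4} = {5/22}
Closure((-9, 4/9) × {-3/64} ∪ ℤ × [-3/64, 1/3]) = (ℤ × [-3/64, 1/3]) ∪ ([-9, 4/9] × {-3/64})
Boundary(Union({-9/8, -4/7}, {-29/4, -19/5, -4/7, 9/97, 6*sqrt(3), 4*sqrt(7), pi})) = {-29/4, -19/5, -9/8, -4/7, 9/97, 6*sqrt(3), 4*sqrt(7), pi}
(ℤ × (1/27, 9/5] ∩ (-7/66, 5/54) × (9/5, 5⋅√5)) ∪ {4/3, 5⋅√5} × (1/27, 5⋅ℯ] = {4/3, 5⋅√5} × (1/27, 5⋅ℯ]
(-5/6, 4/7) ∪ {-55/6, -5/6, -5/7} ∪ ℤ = ℤ ∪ {-55/6} ∪ [-5/6, 4/7)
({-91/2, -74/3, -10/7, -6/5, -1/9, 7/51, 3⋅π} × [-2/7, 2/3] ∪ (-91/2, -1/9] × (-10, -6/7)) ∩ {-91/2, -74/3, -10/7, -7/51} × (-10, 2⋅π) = ({-91/2, -74/3, -10/7} × [-2/7, 2/3]) ∪ ({-74/3, -10/7, -7/51} × (-10, -6/7))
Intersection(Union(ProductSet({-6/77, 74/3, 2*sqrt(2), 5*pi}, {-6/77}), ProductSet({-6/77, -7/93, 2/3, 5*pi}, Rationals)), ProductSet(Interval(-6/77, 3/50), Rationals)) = ProductSet({-6/77, -7/93}, Rationals)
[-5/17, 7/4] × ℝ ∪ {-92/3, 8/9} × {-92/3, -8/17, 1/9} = ([-5/17, 7/4] × ℝ) ∪ ({-92/3, 8/9} × {-92/3, -8/17, 1/9})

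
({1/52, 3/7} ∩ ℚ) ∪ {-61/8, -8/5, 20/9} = {-61/8, -8/5, 1/52, 3/7, 20/9}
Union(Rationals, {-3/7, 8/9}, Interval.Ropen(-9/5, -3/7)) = Union(Interval(-9/5, -3/7), Rationals)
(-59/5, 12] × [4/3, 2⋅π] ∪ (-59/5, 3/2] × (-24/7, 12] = ((-59/5, 3/2] × (-24/7, 12]) ∪ ((-59/5, 12] × [4/3, 2⋅π])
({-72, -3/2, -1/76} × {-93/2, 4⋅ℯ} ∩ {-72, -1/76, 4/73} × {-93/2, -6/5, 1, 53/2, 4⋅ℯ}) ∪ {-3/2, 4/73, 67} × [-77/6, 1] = ({-72, -1/76} × {-93/2, 4⋅ℯ}) ∪ ({-3/2, 4/73, 67} × [-77/6, 1])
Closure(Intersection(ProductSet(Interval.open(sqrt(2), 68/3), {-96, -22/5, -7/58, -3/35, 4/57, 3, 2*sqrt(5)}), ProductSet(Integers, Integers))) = ProductSet(Range(2, 23, 1), {-96, 3})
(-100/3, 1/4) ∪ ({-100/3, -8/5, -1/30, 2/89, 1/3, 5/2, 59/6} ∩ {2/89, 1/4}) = (-100/3, 1/4)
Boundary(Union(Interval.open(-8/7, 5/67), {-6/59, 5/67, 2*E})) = {-8/7, 5/67, 2*E}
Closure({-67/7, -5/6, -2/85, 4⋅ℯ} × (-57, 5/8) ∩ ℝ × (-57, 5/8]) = {-67/7, -5/6, -2/85, 4⋅ℯ} × [-57, 5/8]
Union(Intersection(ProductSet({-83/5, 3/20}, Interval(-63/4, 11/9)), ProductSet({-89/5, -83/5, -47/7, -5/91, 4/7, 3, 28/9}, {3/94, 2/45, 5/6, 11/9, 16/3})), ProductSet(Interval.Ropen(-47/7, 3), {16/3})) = Union(ProductSet({-83/5}, {3/94, 2/45, 5/6, 11/9}), ProductSet(Interval.Ropen(-47/7, 3), {16/3}))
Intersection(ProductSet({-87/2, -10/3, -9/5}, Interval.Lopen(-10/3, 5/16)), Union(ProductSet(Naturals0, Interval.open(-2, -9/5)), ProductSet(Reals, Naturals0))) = ProductSet({-87/2, -10/3, -9/5}, Range(0, 1, 1))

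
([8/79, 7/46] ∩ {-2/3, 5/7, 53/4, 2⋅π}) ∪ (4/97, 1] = (4/97, 1]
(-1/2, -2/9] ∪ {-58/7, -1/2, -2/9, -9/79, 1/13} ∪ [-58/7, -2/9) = [-58/7, -2/9] ∪ {-9/79, 1/13}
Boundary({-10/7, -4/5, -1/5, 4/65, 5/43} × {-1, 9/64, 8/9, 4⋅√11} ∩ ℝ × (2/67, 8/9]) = {-10/7, -4/5, -1/5, 4/65, 5/43} × {9/64, 8/9}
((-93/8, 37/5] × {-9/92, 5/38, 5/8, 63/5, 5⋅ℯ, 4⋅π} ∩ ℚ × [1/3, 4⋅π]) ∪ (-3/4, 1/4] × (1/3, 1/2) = ((-3/4, 1/4] × (1/3, 1/2)) ∪ ((ℚ ∩ (-93/8, 37/5]) × {5/8, 4⋅π})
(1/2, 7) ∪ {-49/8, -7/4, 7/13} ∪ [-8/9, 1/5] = {-49/8, -7/4} ∪ [-8/9, 1/5] ∪ (1/2, 7)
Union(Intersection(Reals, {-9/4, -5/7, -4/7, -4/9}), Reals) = Reals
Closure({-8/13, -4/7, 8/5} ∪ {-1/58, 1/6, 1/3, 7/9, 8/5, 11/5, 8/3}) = {-8/13, -4/7, -1/58, 1/6, 1/3, 7/9, 8/5, 11/5, 8/3}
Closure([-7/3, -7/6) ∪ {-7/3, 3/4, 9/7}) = [-7/3, -7/6] ∪ {3/4, 9/7}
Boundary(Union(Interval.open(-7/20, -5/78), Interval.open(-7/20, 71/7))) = {-7/20, 71/7}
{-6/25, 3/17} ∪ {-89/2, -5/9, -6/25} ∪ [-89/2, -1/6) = [-89/2, -1/6) ∪ {3/17}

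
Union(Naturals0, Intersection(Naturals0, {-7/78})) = Naturals0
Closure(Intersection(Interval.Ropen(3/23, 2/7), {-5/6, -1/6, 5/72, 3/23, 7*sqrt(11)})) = {3/23}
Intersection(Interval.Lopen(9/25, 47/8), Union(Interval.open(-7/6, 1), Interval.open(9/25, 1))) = Interval.open(9/25, 1)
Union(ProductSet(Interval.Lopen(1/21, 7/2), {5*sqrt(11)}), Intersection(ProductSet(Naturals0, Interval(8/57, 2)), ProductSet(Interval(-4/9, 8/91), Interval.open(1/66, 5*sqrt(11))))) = Union(ProductSet(Interval.Lopen(1/21, 7/2), {5*sqrt(11)}), ProductSet(Range(0, 1, 1), Interval(8/57, 2)))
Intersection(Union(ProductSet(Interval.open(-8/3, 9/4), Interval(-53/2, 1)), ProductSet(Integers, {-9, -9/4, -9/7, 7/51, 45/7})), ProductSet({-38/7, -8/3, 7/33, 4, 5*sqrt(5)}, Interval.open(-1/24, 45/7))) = Union(ProductSet({7/33}, Interval.Lopen(-1/24, 1)), ProductSet({4}, {7/51}))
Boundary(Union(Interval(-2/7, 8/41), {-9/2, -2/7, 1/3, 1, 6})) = {-9/2, -2/7, 8/41, 1/3, 1, 6}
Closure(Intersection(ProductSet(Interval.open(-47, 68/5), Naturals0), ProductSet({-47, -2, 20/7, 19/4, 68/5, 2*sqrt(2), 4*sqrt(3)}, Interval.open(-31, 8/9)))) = ProductSet({-2, 20/7, 19/4, 2*sqrt(2), 4*sqrt(3)}, Range(0, 1, 1))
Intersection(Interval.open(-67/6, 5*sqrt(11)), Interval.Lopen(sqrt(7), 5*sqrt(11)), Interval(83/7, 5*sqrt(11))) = Interval.Ropen(83/7, 5*sqrt(11))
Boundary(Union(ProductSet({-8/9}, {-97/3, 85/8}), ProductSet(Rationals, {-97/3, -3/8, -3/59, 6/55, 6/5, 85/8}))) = ProductSet(Reals, {-97/3, -3/8, -3/59, 6/55, 6/5, 85/8})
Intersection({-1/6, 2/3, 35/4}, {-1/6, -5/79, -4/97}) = {-1/6}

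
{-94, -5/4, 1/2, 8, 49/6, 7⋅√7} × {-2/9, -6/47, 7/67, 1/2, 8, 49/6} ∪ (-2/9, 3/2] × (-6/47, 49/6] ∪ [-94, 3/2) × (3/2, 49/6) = ([-94, 3/2) × (3/2, 49/6)) ∪ ((-2/9, 3/2] × (-6/47, 49/6]) ∪ ({-94, -5/4, 1/2, 8, 49/6, 7⋅√7} × {-2/9, -6/47, 7/67, 1/2, 8, 49/6})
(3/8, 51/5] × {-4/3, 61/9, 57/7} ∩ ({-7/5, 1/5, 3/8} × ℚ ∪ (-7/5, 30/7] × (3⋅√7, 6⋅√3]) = (3/8, 30/7] × {57/7}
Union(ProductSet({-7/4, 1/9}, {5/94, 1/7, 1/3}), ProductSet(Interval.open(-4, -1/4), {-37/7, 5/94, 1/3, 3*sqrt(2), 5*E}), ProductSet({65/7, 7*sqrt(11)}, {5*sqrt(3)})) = Union(ProductSet({-7/4, 1/9}, {5/94, 1/7, 1/3}), ProductSet({65/7, 7*sqrt(11)}, {5*sqrt(3)}), ProductSet(Interval.open(-4, -1/4), {-37/7, 5/94, 1/3, 3*sqrt(2), 5*E}))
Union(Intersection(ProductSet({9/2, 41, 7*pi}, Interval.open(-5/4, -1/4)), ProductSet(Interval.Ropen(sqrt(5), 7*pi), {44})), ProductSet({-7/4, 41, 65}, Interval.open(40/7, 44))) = ProductSet({-7/4, 41, 65}, Interval.open(40/7, 44))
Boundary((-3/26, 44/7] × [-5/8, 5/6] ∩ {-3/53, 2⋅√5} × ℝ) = {-3/53, 2⋅√5} × [-5/8, 5/6]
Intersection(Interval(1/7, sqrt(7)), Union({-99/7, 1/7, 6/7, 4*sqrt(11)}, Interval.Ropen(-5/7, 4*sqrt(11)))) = Interval(1/7, sqrt(7))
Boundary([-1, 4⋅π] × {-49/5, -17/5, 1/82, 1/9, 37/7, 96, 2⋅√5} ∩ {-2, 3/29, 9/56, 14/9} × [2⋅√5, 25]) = {3/29, 9/56, 14/9} × {37/7, 2⋅√5}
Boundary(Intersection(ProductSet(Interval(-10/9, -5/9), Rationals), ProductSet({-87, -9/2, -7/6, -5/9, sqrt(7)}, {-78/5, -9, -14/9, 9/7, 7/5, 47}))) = ProductSet({-5/9}, {-78/5, -9, -14/9, 9/7, 7/5, 47})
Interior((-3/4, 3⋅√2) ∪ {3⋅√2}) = (-3/4, 3⋅√2)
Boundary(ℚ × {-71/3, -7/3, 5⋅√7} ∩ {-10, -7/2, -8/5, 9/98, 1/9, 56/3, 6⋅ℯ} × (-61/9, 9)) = {-10, -7/2, -8/5, 9/98, 1/9, 56/3} × {-7/3}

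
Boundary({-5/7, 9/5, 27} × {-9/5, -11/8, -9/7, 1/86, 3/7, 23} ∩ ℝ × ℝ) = {-5/7, 9/5, 27} × {-9/5, -11/8, -9/7, 1/86, 3/7, 23}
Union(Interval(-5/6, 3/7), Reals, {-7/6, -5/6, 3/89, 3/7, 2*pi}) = Interval(-oo, oo)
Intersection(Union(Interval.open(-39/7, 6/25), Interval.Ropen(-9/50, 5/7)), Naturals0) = Range(0, 1, 1)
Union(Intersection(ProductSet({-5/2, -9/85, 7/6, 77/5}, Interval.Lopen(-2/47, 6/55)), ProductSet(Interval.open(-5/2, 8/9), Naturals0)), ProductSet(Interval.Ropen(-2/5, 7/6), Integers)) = ProductSet(Interval.Ropen(-2/5, 7/6), Integers)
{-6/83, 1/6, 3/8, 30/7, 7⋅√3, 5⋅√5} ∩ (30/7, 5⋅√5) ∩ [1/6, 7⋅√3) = ∅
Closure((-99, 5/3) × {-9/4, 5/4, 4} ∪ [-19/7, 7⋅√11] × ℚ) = ([-99, 5/3] × {-9/4, 5/4, 4}) ∪ ([-19/7, 7⋅√11] × ℝ)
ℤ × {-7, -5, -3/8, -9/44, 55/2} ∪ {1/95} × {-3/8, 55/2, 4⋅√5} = (ℤ × {-7, -5, -3/8, -9/44, 55/2}) ∪ ({1/95} × {-3/8, 55/2, 4⋅√5})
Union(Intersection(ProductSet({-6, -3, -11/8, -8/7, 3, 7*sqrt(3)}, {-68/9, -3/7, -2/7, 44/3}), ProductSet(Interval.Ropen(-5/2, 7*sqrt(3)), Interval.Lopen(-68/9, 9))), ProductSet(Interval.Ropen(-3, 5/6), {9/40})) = Union(ProductSet({-11/8, -8/7, 3}, {-3/7, -2/7}), ProductSet(Interval.Ropen(-3, 5/6), {9/40}))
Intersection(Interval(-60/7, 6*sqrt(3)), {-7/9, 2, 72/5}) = {-7/9, 2}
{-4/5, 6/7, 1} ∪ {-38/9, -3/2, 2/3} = {-38/9, -3/2, -4/5, 2/3, 6/7, 1}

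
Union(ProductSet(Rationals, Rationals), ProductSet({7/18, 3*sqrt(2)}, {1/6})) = Union(ProductSet({7/18, 3*sqrt(2)}, {1/6}), ProductSet(Rationals, Rationals))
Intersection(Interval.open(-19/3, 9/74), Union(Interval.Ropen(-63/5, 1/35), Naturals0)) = Union(Interval.open(-19/3, 1/35), Range(0, 1, 1))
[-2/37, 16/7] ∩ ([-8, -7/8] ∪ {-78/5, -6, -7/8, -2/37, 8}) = {-2/37}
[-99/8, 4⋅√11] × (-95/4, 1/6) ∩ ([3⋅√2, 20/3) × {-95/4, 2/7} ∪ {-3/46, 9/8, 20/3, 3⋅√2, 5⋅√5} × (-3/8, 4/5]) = {-3/46, 9/8, 20/3, 3⋅√2, 5⋅√5} × (-3/8, 1/6)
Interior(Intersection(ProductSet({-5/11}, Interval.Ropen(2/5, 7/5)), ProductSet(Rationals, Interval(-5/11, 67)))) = EmptySet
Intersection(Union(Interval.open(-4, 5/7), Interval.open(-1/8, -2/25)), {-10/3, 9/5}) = {-10/3}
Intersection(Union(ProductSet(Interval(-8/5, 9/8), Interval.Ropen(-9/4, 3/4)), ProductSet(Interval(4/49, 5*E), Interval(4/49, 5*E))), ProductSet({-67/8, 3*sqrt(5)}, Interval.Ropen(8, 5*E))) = ProductSet({3*sqrt(5)}, Interval.Ropen(8, 5*E))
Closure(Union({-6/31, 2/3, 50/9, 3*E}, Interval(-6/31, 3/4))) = Union({50/9, 3*E}, Interval(-6/31, 3/4))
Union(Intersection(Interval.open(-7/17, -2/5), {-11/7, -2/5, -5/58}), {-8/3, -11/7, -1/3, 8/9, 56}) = {-8/3, -11/7, -1/3, 8/9, 56}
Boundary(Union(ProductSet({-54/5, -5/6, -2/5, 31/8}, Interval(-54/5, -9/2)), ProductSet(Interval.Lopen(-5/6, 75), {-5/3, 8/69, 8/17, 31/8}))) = Union(ProductSet({-54/5, -5/6, -2/5, 31/8}, Interval(-54/5, -9/2)), ProductSet(Interval(-5/6, 75), {-5/3, 8/69, 8/17, 31/8}))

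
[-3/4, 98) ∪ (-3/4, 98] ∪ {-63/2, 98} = {-63/2} ∪ [-3/4, 98]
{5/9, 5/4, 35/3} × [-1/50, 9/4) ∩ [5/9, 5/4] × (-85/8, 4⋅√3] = {5/9, 5/4} × [-1/50, 9/4)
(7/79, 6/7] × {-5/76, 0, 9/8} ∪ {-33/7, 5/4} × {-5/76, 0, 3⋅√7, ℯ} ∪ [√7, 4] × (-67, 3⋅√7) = ((7/79, 6/7] × {-5/76, 0, 9/8}) ∪ ({-33/7, 5/4} × {-5/76, 0, 3⋅√7, ℯ}) ∪ ([√7, 4] × (-67, 3⋅√7))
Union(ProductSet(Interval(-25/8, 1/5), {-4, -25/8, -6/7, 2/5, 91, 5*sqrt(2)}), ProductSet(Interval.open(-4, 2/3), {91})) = Union(ProductSet(Interval.open(-4, 2/3), {91}), ProductSet(Interval(-25/8, 1/5), {-4, -25/8, -6/7, 2/5, 91, 5*sqrt(2)}))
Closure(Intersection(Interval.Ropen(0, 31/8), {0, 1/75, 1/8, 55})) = {0, 1/75, 1/8}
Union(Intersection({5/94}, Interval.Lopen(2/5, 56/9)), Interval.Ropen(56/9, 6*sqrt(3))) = Interval.Ropen(56/9, 6*sqrt(3))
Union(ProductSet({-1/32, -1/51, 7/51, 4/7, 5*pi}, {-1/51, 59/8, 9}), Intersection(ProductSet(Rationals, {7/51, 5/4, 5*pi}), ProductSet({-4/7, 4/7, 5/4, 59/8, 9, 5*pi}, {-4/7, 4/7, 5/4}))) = Union(ProductSet({-4/7, 4/7, 5/4, 59/8, 9}, {5/4}), ProductSet({-1/32, -1/51, 7/51, 4/7, 5*pi}, {-1/51, 59/8, 9}))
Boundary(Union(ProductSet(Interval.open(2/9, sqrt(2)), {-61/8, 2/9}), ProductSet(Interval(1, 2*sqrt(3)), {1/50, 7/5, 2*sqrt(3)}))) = Union(ProductSet(Interval(2/9, sqrt(2)), {-61/8, 2/9}), ProductSet(Interval(1, 2*sqrt(3)), {1/50, 7/5, 2*sqrt(3)}))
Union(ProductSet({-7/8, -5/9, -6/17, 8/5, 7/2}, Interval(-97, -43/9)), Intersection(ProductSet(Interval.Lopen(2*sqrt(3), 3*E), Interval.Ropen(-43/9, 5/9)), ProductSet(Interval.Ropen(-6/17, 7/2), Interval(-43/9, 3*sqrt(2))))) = Union(ProductSet({-7/8, -5/9, -6/17, 8/5, 7/2}, Interval(-97, -43/9)), ProductSet(Interval.open(2*sqrt(3), 7/2), Interval.Ropen(-43/9, 5/9)))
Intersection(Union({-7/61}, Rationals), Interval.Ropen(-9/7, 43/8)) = Intersection(Interval.Ropen(-9/7, 43/8), Rationals)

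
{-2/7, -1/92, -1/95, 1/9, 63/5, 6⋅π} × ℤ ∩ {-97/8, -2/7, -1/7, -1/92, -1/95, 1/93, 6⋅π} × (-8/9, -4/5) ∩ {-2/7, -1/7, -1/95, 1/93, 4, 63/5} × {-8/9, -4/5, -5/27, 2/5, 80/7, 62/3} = ∅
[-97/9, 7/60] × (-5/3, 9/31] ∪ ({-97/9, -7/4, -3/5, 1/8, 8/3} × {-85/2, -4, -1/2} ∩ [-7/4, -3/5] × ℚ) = ({-7/4, -3/5} × {-85/2, -4, -1/2}) ∪ ([-97/9, 7/60] × (-5/3, 9/31])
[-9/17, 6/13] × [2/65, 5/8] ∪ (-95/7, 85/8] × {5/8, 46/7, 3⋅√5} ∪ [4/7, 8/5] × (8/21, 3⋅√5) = ([-9/17, 6/13] × [2/65, 5/8]) ∪ ((-95/7, 85/8] × {5/8, 46/7, 3⋅√5}) ∪ ([4/7, 8/5] × (8/21, 3⋅√5))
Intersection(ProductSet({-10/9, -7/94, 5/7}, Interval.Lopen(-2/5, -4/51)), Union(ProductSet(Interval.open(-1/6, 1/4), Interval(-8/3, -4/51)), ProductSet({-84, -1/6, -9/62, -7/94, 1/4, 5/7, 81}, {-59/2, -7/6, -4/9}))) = ProductSet({-7/94}, Interval.Lopen(-2/5, -4/51))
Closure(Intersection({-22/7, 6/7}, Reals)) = {-22/7, 6/7}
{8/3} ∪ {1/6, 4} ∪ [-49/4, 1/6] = [-49/4, 1/6] ∪ {8/3, 4}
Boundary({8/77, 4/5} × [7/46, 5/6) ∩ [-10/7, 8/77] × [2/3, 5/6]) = {8/77} × [2/3, 5/6]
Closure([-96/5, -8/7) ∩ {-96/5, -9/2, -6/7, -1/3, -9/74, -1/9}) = {-96/5, -9/2}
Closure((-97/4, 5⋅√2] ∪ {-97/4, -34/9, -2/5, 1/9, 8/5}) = [-97/4, 5⋅√2]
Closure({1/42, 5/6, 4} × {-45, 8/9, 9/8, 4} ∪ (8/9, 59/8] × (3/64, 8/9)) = ({8/9, 59/8} × [3/64, 8/9]) ∪ ([8/9, 59/8] × {3/64, 8/9}) ∪ ({1/42, 5/6, 4} × {-45, 8/9, 9/8, 4}) ∪ ((8/9, 59/8] × (3/64, 8/9))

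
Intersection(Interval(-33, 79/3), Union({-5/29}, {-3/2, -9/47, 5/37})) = {-3/2, -9/47, -5/29, 5/37}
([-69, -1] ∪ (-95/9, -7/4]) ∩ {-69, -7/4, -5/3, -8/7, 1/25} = {-69, -7/4, -5/3, -8/7}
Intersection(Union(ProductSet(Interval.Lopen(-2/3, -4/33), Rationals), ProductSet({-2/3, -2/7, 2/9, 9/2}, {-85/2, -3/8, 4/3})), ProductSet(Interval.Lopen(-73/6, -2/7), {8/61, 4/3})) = Union(ProductSet({-2/3, -2/7}, {4/3}), ProductSet(Interval.Lopen(-2/3, -2/7), {8/61, 4/3}))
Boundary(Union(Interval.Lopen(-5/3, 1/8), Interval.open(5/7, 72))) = {-5/3, 1/8, 5/7, 72}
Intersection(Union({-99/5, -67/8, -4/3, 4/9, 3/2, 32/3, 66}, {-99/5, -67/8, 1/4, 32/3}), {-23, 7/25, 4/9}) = {4/9}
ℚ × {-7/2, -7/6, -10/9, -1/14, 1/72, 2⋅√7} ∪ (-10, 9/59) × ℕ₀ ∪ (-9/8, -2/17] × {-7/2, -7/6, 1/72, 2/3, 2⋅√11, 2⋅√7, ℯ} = ((-10, 9/59) × ℕ₀) ∪ (ℚ × {-7/2, -7/6, -10/9, -1/14, 1/72, 2⋅√7}) ∪ ((-9/8, -2/17] × {-7/2, -7/6, 1/72, 2/3, 2⋅√11, 2⋅√7, ℯ})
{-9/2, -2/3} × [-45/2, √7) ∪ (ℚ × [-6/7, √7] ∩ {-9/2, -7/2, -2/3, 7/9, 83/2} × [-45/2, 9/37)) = ({-9/2, -2/3} × [-45/2, √7)) ∪ ({-9/2, -7/2, -2/3, 7/9, 83/2} × [-6/7, 9/37))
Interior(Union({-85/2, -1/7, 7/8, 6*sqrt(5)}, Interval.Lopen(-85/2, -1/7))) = Interval.open(-85/2, -1/7)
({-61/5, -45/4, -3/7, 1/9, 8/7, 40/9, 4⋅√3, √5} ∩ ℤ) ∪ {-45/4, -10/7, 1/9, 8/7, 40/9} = {-45/4, -10/7, 1/9, 8/7, 40/9}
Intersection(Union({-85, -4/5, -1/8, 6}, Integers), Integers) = Integers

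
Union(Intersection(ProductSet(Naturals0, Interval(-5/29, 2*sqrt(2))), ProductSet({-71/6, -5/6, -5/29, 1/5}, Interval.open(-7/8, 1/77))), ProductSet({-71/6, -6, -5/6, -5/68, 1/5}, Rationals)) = ProductSet({-71/6, -6, -5/6, -5/68, 1/5}, Rationals)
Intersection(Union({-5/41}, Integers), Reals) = Union({-5/41}, Integers)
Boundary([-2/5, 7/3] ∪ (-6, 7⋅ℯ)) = {-6, 7⋅ℯ}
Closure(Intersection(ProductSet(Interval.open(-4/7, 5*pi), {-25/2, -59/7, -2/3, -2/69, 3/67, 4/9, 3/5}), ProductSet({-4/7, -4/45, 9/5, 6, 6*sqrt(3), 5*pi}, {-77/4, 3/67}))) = ProductSet({-4/45, 9/5, 6, 6*sqrt(3)}, {3/67})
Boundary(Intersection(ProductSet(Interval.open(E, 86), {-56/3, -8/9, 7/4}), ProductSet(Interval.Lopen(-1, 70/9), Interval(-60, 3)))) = ProductSet(Interval(E, 70/9), {-56/3, -8/9, 7/4})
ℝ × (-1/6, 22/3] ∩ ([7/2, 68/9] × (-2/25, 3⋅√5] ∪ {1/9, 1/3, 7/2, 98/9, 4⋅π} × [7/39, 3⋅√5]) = ([7/2, 68/9] × (-2/25, 3⋅√5]) ∪ ({1/9, 1/3, 7/2, 98/9, 4⋅π} × [7/39, 3⋅√5])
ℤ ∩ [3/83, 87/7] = {1, 2, …, 12}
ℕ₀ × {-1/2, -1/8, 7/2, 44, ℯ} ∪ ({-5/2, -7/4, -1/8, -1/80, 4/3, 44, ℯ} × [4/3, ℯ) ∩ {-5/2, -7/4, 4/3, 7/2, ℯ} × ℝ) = (ℕ₀ × {-1/2, -1/8, 7/2, 44, ℯ}) ∪ ({-5/2, -7/4, 4/3, ℯ} × [4/3, ℯ))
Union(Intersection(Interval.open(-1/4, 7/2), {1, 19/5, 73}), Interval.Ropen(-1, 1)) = Interval(-1, 1)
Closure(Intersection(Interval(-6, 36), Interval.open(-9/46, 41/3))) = Interval(-9/46, 41/3)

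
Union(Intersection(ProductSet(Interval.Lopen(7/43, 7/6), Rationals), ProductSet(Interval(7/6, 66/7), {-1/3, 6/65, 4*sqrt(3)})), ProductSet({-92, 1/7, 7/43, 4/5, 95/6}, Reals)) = Union(ProductSet({7/6}, {-1/3, 6/65}), ProductSet({-92, 1/7, 7/43, 4/5, 95/6}, Reals))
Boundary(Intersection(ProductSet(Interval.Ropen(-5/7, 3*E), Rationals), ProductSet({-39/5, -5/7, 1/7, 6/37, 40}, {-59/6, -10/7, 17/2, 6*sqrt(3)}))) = ProductSet({-5/7, 1/7, 6/37}, {-59/6, -10/7, 17/2})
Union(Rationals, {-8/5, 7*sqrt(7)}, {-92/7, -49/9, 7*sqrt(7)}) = Union({7*sqrt(7)}, Rationals)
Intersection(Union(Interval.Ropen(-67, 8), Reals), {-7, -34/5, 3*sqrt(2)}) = {-7, -34/5, 3*sqrt(2)}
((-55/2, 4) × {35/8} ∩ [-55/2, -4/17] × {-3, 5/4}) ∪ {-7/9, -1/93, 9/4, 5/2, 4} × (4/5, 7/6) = {-7/9, -1/93, 9/4, 5/2, 4} × (4/5, 7/6)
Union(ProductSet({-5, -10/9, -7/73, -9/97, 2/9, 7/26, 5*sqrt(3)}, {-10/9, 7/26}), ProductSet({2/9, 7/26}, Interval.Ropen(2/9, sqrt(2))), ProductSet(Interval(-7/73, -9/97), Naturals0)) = Union(ProductSet({2/9, 7/26}, Interval.Ropen(2/9, sqrt(2))), ProductSet({-5, -10/9, -7/73, -9/97, 2/9, 7/26, 5*sqrt(3)}, {-10/9, 7/26}), ProductSet(Interval(-7/73, -9/97), Naturals0))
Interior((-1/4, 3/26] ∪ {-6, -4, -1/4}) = (-1/4, 3/26)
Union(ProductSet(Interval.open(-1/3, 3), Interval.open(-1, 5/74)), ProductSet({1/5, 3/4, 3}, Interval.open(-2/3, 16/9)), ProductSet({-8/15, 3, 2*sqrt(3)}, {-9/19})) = Union(ProductSet({-8/15, 3, 2*sqrt(3)}, {-9/19}), ProductSet({1/5, 3/4, 3}, Interval.open(-2/3, 16/9)), ProductSet(Interval.open(-1/3, 3), Interval.open(-1, 5/74)))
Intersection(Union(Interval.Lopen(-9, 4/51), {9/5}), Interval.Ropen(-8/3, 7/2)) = Union({9/5}, Interval(-8/3, 4/51))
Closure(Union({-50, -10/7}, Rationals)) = Reals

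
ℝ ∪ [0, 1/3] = (-∞, ∞)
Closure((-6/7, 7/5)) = [-6/7, 7/5]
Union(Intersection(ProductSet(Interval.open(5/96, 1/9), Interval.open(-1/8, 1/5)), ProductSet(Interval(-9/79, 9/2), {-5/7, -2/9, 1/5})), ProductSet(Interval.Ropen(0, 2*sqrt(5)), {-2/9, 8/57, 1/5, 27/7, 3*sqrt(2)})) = ProductSet(Interval.Ropen(0, 2*sqrt(5)), {-2/9, 8/57, 1/5, 27/7, 3*sqrt(2)})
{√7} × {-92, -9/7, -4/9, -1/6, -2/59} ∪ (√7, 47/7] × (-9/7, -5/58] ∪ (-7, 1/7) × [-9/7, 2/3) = ({√7} × {-92, -9/7, -4/9, -1/6, -2/59}) ∪ ((-7, 1/7) × [-9/7, 2/3)) ∪ ((√7, 47/7] × (-9/7, -5/58])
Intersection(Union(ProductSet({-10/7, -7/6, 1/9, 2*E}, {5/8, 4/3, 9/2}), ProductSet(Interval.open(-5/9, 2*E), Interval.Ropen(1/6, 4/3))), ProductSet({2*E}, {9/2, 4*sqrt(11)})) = ProductSet({2*E}, {9/2})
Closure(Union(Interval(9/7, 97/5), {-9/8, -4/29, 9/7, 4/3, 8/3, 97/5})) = Union({-9/8, -4/29}, Interval(9/7, 97/5))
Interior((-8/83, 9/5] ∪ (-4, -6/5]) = (-4, -6/5) ∪ (-8/83, 9/5)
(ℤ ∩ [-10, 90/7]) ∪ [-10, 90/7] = {-10, -9, …, 12} ∪ [-10, 90/7]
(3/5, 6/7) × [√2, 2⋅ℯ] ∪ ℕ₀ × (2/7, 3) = (ℕ₀ × (2/7, 3)) ∪ ((3/5, 6/7) × [√2, 2⋅ℯ])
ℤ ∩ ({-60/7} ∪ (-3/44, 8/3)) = {0, 1, 2}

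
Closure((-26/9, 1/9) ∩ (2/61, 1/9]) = [2/61, 1/9]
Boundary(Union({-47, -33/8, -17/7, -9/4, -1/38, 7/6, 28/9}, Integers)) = Union({-33/8, -17/7, -9/4, -1/38, 7/6, 28/9}, Integers)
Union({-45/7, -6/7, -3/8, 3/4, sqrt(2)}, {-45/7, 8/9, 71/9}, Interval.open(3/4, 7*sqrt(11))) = Union({-45/7, -6/7, -3/8}, Interval.Ropen(3/4, 7*sqrt(11)))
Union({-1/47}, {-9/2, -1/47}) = {-9/2, -1/47}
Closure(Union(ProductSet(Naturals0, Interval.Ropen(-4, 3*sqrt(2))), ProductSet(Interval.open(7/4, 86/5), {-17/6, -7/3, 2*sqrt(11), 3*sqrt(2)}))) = Union(ProductSet(Interval(7/4, 86/5), {-17/6, -7/3, 2*sqrt(11), 3*sqrt(2)}), ProductSet(Naturals0, Interval(-4, 3*sqrt(2))))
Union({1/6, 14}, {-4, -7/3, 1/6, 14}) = {-4, -7/3, 1/6, 14}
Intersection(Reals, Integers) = Integers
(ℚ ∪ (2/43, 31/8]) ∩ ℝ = ℚ ∪ [2/43, 31/8]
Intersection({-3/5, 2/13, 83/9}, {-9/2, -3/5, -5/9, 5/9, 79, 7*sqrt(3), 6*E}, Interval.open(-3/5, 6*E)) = EmptySet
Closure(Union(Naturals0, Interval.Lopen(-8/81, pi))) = Union(Complement(Naturals0, Interval.open(-8/81, pi)), Interval(-8/81, pi), Naturals0)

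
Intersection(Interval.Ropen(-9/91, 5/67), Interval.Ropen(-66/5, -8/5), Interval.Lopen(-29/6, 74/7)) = EmptySet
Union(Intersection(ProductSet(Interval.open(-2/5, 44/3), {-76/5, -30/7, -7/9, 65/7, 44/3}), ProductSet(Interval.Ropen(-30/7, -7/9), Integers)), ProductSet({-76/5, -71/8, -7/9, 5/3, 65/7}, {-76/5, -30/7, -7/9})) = ProductSet({-76/5, -71/8, -7/9, 5/3, 65/7}, {-76/5, -30/7, -7/9})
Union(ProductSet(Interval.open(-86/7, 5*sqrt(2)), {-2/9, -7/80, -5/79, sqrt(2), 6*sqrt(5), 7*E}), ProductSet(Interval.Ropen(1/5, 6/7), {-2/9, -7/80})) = ProductSet(Interval.open(-86/7, 5*sqrt(2)), {-2/9, -7/80, -5/79, sqrt(2), 6*sqrt(5), 7*E})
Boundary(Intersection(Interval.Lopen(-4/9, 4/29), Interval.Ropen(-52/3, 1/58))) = {-4/9, 1/58}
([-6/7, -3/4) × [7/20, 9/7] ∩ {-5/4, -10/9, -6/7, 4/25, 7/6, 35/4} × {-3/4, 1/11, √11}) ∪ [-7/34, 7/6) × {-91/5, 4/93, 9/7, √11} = [-7/34, 7/6) × {-91/5, 4/93, 9/7, √11}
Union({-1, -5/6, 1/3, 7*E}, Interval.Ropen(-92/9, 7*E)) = Interval(-92/9, 7*E)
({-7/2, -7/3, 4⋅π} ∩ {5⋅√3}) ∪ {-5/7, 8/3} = {-5/7, 8/3}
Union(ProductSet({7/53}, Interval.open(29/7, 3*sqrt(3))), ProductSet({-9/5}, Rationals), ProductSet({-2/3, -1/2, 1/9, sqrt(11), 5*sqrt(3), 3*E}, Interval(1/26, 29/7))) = Union(ProductSet({-9/5}, Rationals), ProductSet({7/53}, Interval.open(29/7, 3*sqrt(3))), ProductSet({-2/3, -1/2, 1/9, sqrt(11), 5*sqrt(3), 3*E}, Interval(1/26, 29/7)))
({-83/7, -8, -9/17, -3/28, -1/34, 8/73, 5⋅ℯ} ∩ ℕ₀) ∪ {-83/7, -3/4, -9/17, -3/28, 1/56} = {-83/7, -3/4, -9/17, -3/28, 1/56}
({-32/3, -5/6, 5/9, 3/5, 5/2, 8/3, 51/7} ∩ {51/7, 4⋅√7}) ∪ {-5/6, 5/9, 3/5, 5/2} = {-5/6, 5/9, 3/5, 5/2, 51/7}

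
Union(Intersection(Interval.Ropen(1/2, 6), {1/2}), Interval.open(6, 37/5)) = Union({1/2}, Interval.open(6, 37/5))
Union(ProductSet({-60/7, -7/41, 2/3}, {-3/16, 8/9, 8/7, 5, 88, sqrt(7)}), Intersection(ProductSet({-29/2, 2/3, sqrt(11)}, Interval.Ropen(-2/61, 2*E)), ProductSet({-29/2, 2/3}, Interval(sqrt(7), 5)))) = Union(ProductSet({-29/2, 2/3}, Interval(sqrt(7), 5)), ProductSet({-60/7, -7/41, 2/3}, {-3/16, 8/9, 8/7, 5, 88, sqrt(7)}))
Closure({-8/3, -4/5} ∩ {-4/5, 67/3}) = {-4/5}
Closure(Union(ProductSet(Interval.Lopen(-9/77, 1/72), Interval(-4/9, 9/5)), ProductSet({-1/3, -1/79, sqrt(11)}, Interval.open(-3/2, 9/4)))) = Union(ProductSet({-1/3, -1/79, sqrt(11)}, Interval(-3/2, 9/4)), ProductSet(Interval(-9/77, 1/72), Interval(-4/9, 9/5)))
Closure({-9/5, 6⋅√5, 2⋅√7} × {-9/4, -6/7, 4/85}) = {-9/5, 6⋅√5, 2⋅√7} × {-9/4, -6/7, 4/85}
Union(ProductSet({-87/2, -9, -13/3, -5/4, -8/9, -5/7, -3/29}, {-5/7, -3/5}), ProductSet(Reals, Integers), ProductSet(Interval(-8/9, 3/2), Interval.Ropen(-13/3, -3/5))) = Union(ProductSet({-87/2, -9, -13/3, -5/4, -8/9, -5/7, -3/29}, {-5/7, -3/5}), ProductSet(Interval(-8/9, 3/2), Interval.Ropen(-13/3, -3/5)), ProductSet(Reals, Integers))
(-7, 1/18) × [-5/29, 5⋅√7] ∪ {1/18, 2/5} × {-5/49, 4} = ({1/18, 2/5} × {-5/49, 4}) ∪ ((-7, 1/18) × [-5/29, 5⋅√7])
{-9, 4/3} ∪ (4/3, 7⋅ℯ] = {-9} ∪ [4/3, 7⋅ℯ]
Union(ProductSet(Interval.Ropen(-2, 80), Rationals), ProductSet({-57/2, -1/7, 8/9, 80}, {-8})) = Union(ProductSet({-57/2, -1/7, 8/9, 80}, {-8}), ProductSet(Interval.Ropen(-2, 80), Rationals))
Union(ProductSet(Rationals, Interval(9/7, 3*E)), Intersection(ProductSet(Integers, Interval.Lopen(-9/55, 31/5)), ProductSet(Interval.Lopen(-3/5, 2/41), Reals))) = Union(ProductSet(Range(0, 1, 1), Interval.Lopen(-9/55, 31/5)), ProductSet(Rationals, Interval(9/7, 3*E)))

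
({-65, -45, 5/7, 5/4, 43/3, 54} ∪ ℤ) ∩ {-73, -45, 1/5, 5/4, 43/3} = {-73, -45, 5/4, 43/3}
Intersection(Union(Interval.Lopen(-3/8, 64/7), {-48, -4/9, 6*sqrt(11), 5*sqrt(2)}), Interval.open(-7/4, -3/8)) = {-4/9}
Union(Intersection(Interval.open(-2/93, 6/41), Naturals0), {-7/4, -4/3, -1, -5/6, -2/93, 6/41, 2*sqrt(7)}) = Union({-7/4, -4/3, -1, -5/6, -2/93, 6/41, 2*sqrt(7)}, Range(0, 1, 1))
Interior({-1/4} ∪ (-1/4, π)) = (-1/4, π)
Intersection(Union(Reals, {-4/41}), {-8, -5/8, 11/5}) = {-8, -5/8, 11/5}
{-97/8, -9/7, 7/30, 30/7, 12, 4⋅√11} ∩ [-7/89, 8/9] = {7/30}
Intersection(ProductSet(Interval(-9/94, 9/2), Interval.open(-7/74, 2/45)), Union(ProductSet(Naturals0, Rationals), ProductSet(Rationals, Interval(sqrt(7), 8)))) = ProductSet(Range(0, 5, 1), Intersection(Interval.open(-7/74, 2/45), Rationals))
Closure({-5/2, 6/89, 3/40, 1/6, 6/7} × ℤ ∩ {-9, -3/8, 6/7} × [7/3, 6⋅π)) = {6/7} × {3, 4, …, 18}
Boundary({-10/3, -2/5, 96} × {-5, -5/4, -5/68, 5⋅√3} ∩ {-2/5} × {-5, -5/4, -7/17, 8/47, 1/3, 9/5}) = {-2/5} × {-5, -5/4}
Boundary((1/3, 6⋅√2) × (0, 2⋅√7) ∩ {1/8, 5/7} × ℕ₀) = {5/7} × {1, 2, …, 5}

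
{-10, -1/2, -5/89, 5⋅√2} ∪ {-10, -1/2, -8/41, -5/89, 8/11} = {-10, -1/2, -8/41, -5/89, 8/11, 5⋅√2}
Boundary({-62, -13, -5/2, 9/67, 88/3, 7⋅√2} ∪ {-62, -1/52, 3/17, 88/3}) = {-62, -13, -5/2, -1/52, 9/67, 3/17, 88/3, 7⋅√2}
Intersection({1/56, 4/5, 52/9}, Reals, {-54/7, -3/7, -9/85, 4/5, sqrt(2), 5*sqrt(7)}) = {4/5}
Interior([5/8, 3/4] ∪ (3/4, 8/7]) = (5/8, 8/7)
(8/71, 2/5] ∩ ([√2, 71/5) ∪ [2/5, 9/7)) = {2/5}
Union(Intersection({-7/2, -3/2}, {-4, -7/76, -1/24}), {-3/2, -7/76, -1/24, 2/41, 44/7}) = {-3/2, -7/76, -1/24, 2/41, 44/7}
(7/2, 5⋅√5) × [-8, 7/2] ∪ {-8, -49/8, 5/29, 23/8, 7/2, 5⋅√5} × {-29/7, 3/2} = ({-8, -49/8, 5/29, 23/8, 7/2, 5⋅√5} × {-29/7, 3/2}) ∪ ((7/2, 5⋅√5) × [-8, 7/2])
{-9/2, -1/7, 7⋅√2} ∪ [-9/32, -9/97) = {-9/2, 7⋅√2} ∪ [-9/32, -9/97)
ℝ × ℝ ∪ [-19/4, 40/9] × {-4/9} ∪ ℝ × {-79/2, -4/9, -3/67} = ℝ × ℝ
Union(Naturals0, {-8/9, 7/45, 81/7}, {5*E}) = Union({-8/9, 7/45, 81/7, 5*E}, Naturals0)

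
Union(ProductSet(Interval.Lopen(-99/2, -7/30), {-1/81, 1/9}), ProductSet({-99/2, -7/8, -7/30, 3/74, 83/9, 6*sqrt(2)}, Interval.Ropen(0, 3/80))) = Union(ProductSet({-99/2, -7/8, -7/30, 3/74, 83/9, 6*sqrt(2)}, Interval.Ropen(0, 3/80)), ProductSet(Interval.Lopen(-99/2, -7/30), {-1/81, 1/9}))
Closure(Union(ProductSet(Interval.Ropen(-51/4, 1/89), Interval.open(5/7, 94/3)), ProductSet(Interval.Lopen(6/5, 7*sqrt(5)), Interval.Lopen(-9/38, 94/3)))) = Union(ProductSet({-51/4, 1/89}, Interval(5/7, 94/3)), ProductSet({6/5, 7*sqrt(5)}, Interval(-9/38, 94/3)), ProductSet(Interval(-51/4, 1/89), {5/7, 94/3}), ProductSet(Interval.Ropen(-51/4, 1/89), Interval.open(5/7, 94/3)), ProductSet(Interval(6/5, 7*sqrt(5)), {-9/38, 94/3}), ProductSet(Interval.Lopen(6/5, 7*sqrt(5)), Interval.Lopen(-9/38, 94/3)))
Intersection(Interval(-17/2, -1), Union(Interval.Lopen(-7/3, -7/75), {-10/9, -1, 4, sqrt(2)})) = Interval.Lopen(-7/3, -1)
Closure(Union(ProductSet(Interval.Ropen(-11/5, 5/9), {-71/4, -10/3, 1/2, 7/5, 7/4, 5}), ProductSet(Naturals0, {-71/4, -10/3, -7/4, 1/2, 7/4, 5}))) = Union(ProductSet(Interval(-11/5, 5/9), {-71/4, -10/3, 1/2, 7/5, 7/4, 5}), ProductSet(Naturals0, {-71/4, -10/3, -7/4, 1/2, 7/4, 5}))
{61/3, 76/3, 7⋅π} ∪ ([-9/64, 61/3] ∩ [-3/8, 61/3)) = [-9/64, 61/3] ∪ {76/3, 7⋅π}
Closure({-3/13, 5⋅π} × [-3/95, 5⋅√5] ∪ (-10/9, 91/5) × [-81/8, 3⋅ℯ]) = ([-10/9, 91/5] × [-81/8, 3⋅ℯ]) ∪ ({-3/13, 5⋅π} × [-3/95, 5⋅√5])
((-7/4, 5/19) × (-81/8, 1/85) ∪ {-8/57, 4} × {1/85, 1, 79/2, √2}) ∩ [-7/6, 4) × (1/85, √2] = {-8/57} × {1, √2}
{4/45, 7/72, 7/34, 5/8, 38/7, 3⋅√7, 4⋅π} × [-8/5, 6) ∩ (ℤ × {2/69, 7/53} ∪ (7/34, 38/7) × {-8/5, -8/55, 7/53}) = {5/8} × {-8/5, -8/55, 7/53}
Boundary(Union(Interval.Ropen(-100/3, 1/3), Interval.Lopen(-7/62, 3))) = {-100/3, 3}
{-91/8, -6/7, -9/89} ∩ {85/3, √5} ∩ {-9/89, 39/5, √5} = ∅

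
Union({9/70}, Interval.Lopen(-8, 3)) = Interval.Lopen(-8, 3)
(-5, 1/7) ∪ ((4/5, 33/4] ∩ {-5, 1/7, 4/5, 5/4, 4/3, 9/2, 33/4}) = (-5, 1/7) ∪ {5/4, 4/3, 9/2, 33/4}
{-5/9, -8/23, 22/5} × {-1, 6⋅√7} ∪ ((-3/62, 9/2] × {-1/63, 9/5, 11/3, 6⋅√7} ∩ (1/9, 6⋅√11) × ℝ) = ({-5/9, -8/23, 22/5} × {-1, 6⋅√7}) ∪ ((1/9, 9/2] × {-1/63, 9/5, 11/3, 6⋅√7})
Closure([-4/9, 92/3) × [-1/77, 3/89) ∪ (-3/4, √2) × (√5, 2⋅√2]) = ({-4/9, 92/3} × [-1/77, 3/89]) ∪ ([-4/9, 92/3] × {-1/77, 3/89}) ∪ ([-4/9, 92/3) × [-1/77, 3/89)) ∪ ({-3/4, √2} × [√5, 2⋅√2]) ∪ ([-3/4, √2] × {2⋅√2, √5}) ∪ ((-3/4, √2) × (√5, 2⋅√2])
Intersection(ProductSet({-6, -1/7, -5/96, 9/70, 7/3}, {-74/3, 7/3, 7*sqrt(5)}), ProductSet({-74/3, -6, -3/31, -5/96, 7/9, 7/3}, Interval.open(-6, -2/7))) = EmptySet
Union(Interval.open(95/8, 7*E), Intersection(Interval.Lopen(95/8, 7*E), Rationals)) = Union(Intersection(Interval.Lopen(95/8, 7*E), Rationals), Interval.open(95/8, 7*E))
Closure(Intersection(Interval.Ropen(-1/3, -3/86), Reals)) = Interval(-1/3, -3/86)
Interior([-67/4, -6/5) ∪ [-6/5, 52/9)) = (-67/4, 52/9)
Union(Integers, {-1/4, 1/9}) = Union({-1/4, 1/9}, Integers)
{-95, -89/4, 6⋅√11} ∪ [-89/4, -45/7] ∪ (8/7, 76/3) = {-95} ∪ [-89/4, -45/7] ∪ (8/7, 76/3)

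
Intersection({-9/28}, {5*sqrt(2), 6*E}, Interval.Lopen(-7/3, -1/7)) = EmptySet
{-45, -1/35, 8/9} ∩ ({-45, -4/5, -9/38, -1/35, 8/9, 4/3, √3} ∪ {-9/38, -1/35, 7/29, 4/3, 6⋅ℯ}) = {-45, -1/35, 8/9}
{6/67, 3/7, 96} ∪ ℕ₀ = ℕ₀ ∪ {6/67, 3/7}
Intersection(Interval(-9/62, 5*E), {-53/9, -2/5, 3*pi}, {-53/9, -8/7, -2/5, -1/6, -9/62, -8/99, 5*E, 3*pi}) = {3*pi}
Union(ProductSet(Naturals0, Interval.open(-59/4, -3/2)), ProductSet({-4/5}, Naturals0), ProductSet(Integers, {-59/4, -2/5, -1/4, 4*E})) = Union(ProductSet({-4/5}, Naturals0), ProductSet(Integers, {-59/4, -2/5, -1/4, 4*E}), ProductSet(Naturals0, Interval.open(-59/4, -3/2)))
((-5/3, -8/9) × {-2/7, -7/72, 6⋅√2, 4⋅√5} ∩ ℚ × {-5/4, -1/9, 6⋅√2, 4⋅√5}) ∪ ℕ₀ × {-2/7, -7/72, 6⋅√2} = (ℕ₀ × {-2/7, -7/72, 6⋅√2}) ∪ ((ℚ ∩ (-5/3, -8/9)) × {6⋅√2, 4⋅√5})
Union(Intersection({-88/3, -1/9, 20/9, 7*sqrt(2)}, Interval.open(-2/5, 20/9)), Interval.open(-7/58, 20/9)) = Interval.open(-7/58, 20/9)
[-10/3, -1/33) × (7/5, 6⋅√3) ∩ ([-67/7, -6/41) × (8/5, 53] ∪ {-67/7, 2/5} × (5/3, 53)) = [-10/3, -6/41) × (8/5, 6⋅√3)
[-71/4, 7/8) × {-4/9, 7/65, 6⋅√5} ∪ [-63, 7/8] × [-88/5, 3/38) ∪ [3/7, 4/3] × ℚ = ([3/7, 4/3] × ℚ) ∪ ([-63, 7/8] × [-88/5, 3/38)) ∪ ([-71/4, 7/8) × {-4/9, 7/65, 6⋅√5})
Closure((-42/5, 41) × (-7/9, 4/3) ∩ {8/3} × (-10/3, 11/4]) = {8/3} × [-7/9, 4/3]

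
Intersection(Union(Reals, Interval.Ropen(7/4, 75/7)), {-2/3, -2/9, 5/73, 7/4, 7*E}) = {-2/3, -2/9, 5/73, 7/4, 7*E}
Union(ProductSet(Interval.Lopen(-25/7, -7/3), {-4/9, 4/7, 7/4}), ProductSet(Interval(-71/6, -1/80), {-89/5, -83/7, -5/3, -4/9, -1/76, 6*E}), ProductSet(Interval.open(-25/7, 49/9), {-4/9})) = Union(ProductSet(Interval(-71/6, -1/80), {-89/5, -83/7, -5/3, -4/9, -1/76, 6*E}), ProductSet(Interval.Lopen(-25/7, -7/3), {-4/9, 4/7, 7/4}), ProductSet(Interval.open(-25/7, 49/9), {-4/9}))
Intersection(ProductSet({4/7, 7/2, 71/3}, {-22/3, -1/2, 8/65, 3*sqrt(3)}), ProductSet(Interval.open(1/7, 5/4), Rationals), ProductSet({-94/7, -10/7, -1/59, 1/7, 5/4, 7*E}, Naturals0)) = EmptySet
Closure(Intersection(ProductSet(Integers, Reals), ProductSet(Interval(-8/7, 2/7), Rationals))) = ProductSet(Range(-1, 1, 1), Reals)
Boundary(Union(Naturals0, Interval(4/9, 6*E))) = Union(Complement(Naturals0, Interval.open(4/9, 6*E)), {4/9, 6*E})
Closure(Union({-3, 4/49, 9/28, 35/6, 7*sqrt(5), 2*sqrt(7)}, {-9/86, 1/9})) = {-3, -9/86, 4/49, 1/9, 9/28, 35/6, 7*sqrt(5), 2*sqrt(7)}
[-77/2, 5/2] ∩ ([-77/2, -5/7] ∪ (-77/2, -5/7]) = [-77/2, -5/7]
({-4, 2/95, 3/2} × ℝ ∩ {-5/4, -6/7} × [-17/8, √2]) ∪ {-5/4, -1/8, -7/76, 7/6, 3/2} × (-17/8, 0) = {-5/4, -1/8, -7/76, 7/6, 3/2} × (-17/8, 0)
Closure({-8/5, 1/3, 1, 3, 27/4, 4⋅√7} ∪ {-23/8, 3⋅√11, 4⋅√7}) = {-23/8, -8/5, 1/3, 1, 3, 27/4, 3⋅√11, 4⋅√7}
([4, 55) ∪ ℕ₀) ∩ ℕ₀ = ℕ₀ ∪ {4, 5, …, 55}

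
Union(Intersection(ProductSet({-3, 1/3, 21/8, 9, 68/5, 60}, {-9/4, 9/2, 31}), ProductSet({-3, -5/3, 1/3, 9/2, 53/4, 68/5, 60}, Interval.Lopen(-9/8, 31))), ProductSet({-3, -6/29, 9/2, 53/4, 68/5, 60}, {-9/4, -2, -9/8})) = Union(ProductSet({-3, 1/3, 68/5, 60}, {9/2, 31}), ProductSet({-3, -6/29, 9/2, 53/4, 68/5, 60}, {-9/4, -2, -9/8}))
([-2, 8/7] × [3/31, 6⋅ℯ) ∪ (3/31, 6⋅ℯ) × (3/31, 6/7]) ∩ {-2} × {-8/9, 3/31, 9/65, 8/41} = {-2} × {3/31, 9/65, 8/41}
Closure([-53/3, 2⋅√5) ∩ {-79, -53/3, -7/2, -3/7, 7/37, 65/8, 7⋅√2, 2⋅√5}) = {-53/3, -7/2, -3/7, 7/37}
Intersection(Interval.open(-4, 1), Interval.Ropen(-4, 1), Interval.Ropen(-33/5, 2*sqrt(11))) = Interval.open(-4, 1)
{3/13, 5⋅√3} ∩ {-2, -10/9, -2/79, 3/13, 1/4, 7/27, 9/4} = {3/13}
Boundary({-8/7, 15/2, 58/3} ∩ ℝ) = {-8/7, 15/2, 58/3}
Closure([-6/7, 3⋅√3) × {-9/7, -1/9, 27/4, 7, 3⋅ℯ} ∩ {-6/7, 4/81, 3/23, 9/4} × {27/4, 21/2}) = {-6/7, 4/81, 3/23, 9/4} × {27/4}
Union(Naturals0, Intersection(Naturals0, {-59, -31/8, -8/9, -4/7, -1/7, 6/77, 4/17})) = Naturals0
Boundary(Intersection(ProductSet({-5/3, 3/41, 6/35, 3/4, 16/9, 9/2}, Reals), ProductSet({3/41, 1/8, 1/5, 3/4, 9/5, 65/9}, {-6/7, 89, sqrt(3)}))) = ProductSet({3/41, 3/4}, {-6/7, 89, sqrt(3)})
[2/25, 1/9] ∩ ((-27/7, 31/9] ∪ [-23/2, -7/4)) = [2/25, 1/9]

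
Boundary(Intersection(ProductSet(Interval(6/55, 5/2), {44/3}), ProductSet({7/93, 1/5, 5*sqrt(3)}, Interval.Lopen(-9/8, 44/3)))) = ProductSet({1/5}, {44/3})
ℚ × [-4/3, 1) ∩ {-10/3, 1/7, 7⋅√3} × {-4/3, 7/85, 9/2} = {-10/3, 1/7} × {-4/3, 7/85}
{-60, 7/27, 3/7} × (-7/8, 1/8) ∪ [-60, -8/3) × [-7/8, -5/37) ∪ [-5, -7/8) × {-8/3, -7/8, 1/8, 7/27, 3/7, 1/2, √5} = ({-60, 7/27, 3/7} × (-7/8, 1/8)) ∪ ([-60, -8/3) × [-7/8, -5/37)) ∪ ([-5, -7/8) × {-8/3, -7/8, 1/8, 7/27, 3/7, 1/2, √5})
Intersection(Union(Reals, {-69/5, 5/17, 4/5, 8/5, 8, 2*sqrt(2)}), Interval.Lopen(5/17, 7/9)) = Interval.Lopen(5/17, 7/9)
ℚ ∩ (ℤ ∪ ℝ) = ℚ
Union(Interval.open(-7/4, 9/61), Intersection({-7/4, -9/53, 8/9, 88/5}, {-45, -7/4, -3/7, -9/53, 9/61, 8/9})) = Union({8/9}, Interval.Ropen(-7/4, 9/61))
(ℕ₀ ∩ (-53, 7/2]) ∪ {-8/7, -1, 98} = {-8/7, -1, 98} ∪ {0, 1, 2, 3}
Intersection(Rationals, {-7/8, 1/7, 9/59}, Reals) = {-7/8, 1/7, 9/59}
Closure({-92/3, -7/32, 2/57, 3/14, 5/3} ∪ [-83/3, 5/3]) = {-92/3} ∪ [-83/3, 5/3]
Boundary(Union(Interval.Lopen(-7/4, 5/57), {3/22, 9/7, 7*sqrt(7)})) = {-7/4, 5/57, 3/22, 9/7, 7*sqrt(7)}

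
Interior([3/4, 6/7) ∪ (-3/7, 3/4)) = (-3/7, 6/7)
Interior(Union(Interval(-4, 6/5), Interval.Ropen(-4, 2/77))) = Interval.open(-4, 6/5)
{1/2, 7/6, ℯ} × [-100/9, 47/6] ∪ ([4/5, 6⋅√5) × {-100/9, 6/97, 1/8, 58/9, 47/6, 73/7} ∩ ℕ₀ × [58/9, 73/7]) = ({1, 2, …, 13} × {58/9, 47/6, 73/7}) ∪ ({1/2, 7/6, ℯ} × [-100/9, 47/6])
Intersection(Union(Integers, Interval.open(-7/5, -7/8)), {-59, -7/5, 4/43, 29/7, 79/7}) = {-59}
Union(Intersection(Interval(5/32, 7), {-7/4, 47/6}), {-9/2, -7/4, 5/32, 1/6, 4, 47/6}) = {-9/2, -7/4, 5/32, 1/6, 4, 47/6}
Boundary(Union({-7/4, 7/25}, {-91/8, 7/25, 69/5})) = {-91/8, -7/4, 7/25, 69/5}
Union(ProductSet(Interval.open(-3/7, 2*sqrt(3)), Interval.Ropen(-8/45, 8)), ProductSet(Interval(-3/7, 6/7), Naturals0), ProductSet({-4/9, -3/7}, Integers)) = Union(ProductSet({-4/9, -3/7}, Integers), ProductSet(Interval(-3/7, 6/7), Naturals0), ProductSet(Interval.open(-3/7, 2*sqrt(3)), Interval.Ropen(-8/45, 8)))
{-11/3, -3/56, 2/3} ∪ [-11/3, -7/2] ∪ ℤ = ℤ ∪ [-11/3, -7/2] ∪ {-3/56, 2/3}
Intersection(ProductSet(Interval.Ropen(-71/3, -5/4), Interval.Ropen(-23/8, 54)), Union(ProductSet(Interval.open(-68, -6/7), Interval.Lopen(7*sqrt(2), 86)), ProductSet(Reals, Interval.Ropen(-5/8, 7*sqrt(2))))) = ProductSet(Interval.Ropen(-71/3, -5/4), Union(Interval.Ropen(-5/8, 7*sqrt(2)), Interval.open(7*sqrt(2), 54)))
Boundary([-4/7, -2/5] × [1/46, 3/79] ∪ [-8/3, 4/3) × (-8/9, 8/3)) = ({-8/3, 4/3} × [-8/9, 8/3]) ∪ ([-8/3, 4/3] × {-8/9, 8/3})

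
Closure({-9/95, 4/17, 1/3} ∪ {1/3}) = {-9/95, 4/17, 1/3}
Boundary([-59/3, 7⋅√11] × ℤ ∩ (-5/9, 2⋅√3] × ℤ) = [-5/9, 2⋅√3] × ℤ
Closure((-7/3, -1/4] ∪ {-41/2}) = {-41/2} ∪ [-7/3, -1/4]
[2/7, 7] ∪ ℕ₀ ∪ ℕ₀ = ℕ₀ ∪ [2/7, 7]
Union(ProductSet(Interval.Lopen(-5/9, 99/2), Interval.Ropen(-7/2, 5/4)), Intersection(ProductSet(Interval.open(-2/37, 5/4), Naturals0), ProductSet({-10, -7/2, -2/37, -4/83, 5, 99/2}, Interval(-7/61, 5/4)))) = ProductSet(Interval.Lopen(-5/9, 99/2), Interval.Ropen(-7/2, 5/4))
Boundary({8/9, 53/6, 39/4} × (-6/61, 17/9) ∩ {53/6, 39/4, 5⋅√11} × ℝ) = {53/6, 39/4} × [-6/61, 17/9]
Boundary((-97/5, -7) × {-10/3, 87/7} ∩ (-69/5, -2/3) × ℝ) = [-69/5, -7] × {-10/3, 87/7}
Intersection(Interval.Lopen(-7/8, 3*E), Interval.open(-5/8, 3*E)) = Interval.open(-5/8, 3*E)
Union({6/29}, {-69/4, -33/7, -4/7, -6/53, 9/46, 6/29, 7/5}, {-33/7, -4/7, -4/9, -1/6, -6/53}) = {-69/4, -33/7, -4/7, -4/9, -1/6, -6/53, 9/46, 6/29, 7/5}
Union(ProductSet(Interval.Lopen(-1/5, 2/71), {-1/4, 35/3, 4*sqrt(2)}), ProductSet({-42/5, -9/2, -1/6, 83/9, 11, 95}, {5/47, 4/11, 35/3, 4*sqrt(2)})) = Union(ProductSet({-42/5, -9/2, -1/6, 83/9, 11, 95}, {5/47, 4/11, 35/3, 4*sqrt(2)}), ProductSet(Interval.Lopen(-1/5, 2/71), {-1/4, 35/3, 4*sqrt(2)}))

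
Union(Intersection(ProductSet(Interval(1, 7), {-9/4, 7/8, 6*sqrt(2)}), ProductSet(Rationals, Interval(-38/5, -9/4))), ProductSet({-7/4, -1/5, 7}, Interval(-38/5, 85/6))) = Union(ProductSet({-7/4, -1/5, 7}, Interval(-38/5, 85/6)), ProductSet(Intersection(Interval(1, 7), Rationals), {-9/4}))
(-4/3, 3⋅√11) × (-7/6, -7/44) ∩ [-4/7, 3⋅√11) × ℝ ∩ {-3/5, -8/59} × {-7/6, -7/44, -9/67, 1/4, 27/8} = ∅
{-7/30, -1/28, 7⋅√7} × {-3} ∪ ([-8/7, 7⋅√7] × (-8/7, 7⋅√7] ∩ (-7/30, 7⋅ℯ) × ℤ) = ({-7/30, -1/28, 7⋅√7} × {-3}) ∪ ((-7/30, 7⋅√7] × {-1, 0, …, 18})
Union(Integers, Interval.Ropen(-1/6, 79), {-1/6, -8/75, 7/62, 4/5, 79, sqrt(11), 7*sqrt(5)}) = Union(Integers, Interval(-1/6, 79))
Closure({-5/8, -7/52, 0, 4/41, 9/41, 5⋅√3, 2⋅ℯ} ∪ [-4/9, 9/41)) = {-5/8, 5⋅√3, 2⋅ℯ} ∪ [-4/9, 9/41]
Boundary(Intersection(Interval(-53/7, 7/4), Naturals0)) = Range(0, 2, 1)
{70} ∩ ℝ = {70}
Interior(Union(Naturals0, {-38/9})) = EmptySet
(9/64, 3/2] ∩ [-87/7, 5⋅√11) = (9/64, 3/2]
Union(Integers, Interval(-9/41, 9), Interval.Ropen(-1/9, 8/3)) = Union(Integers, Interval(-9/41, 9))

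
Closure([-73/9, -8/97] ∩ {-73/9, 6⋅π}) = {-73/9}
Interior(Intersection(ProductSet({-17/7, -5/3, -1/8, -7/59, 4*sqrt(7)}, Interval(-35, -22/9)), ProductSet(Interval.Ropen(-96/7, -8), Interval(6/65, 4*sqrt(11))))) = EmptySet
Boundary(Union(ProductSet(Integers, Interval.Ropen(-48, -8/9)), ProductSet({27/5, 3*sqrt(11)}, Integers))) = Union(ProductSet({27/5, 3*sqrt(11)}, Integers), ProductSet(Integers, Interval(-48, -8/9)))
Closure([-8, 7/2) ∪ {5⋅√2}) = [-8, 7/2] ∪ {5⋅√2}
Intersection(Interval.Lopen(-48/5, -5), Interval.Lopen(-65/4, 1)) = Interval.Lopen(-48/5, -5)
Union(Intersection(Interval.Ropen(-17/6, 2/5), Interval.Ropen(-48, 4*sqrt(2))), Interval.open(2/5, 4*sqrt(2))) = Union(Interval.Ropen(-17/6, 2/5), Interval.open(2/5, 4*sqrt(2)))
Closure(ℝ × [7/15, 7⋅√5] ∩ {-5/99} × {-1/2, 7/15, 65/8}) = {-5/99} × {7/15, 65/8}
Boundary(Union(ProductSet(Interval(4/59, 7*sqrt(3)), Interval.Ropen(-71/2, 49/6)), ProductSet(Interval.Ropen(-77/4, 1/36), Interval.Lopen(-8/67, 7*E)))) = Union(ProductSet({-77/4, 1/36}, Interval(-8/67, 7*E)), ProductSet({4/59, 7*sqrt(3)}, Interval(-71/2, 49/6)), ProductSet(Interval(-77/4, 1/36), {-8/67, 7*E}), ProductSet(Interval(4/59, 7*sqrt(3)), {-71/2, 49/6}))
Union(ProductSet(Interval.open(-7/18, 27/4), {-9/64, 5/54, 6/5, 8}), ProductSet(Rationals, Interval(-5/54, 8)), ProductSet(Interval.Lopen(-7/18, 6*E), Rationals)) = Union(ProductSet(Interval.Lopen(-7/18, 6*E), Rationals), ProductSet(Rationals, Interval(-5/54, 8)))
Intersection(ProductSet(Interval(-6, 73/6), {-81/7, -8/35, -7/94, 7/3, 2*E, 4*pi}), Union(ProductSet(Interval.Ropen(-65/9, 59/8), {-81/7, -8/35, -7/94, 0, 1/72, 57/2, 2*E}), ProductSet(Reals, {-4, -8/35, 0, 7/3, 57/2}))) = Union(ProductSet(Interval.Ropen(-6, 59/8), {-81/7, -8/35, -7/94, 2*E}), ProductSet(Interval(-6, 73/6), {-8/35, 7/3}))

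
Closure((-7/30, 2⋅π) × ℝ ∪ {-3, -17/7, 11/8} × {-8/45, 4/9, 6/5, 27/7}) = ([-7/30, 2⋅π] × ℝ) ∪ ({-3, -17/7, 11/8} × {-8/45, 4/9, 6/5, 27/7})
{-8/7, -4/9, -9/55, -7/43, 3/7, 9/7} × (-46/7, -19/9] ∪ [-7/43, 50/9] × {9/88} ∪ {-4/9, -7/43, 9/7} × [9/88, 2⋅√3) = ([-7/43, 50/9] × {9/88}) ∪ ({-8/7, -4/9, -9/55, -7/43, 3/7, 9/7} × (-46/7, -19/9]) ∪ ({-4/9, -7/43, 9/7} × [9/88, 2⋅√3))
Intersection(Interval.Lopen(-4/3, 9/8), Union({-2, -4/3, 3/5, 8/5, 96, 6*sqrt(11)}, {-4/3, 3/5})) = {3/5}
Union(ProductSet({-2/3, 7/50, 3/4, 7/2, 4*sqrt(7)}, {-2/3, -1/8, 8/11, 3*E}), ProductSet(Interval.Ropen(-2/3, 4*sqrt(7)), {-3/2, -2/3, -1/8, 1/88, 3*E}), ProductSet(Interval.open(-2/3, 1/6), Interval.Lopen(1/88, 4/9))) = Union(ProductSet({-2/3, 7/50, 3/4, 7/2, 4*sqrt(7)}, {-2/3, -1/8, 8/11, 3*E}), ProductSet(Interval.open(-2/3, 1/6), Interval.Lopen(1/88, 4/9)), ProductSet(Interval.Ropen(-2/3, 4*sqrt(7)), {-3/2, -2/3, -1/8, 1/88, 3*E}))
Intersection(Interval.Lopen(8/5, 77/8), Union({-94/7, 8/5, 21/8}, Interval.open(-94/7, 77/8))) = Interval.open(8/5, 77/8)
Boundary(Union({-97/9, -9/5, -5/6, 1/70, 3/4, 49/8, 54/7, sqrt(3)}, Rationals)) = Reals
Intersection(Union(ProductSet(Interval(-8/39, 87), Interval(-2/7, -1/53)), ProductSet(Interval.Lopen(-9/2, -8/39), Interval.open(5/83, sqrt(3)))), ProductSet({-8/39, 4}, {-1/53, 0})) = ProductSet({-8/39, 4}, {-1/53})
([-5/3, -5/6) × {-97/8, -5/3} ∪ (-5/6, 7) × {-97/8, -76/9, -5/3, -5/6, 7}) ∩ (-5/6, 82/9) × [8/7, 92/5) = (-5/6, 7) × {7}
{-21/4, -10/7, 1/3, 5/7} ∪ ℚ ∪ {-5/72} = ℚ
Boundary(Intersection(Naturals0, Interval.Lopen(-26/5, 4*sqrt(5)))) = Range(0, 9, 1)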